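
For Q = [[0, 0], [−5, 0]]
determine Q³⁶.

Q is strictly triangular, hence nilpotent: Q² = 0, so Q³⁶ = 0.

[[0, 0], [0, 0]]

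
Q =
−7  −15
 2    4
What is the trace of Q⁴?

17

tr Q = −3 and det Q = 2, so the characteristic polynomial is λ² − (−3)λ + (2) with roots −2 and −1.
Eigenvectors give P = [[−3, −5], [1, 2]] with P⁻¹ = [[−2, −5], [1, 3]], and Q = P·diag(−2, −1)·P⁻¹.
Then Q⁴ = P·diag(16, 1)·P⁻¹ = [[−48, −5], [16, 2]] · [[−2, −5], [1, 3]] = [[91, 225], [−30, −74]].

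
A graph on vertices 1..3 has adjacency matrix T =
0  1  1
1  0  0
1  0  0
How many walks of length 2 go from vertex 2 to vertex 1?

0

The number of length-2 walks from vertex 2 to vertex 1 is entry (2,1) of T², where T is the adjacency matrix.
T² = [[2, 0, 0], [0, 1, 1], [0, 1, 1]]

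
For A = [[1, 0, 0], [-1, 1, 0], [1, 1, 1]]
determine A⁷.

A = I + N where N = [[0, 0, 0], [-1, 0, 0], [1, 1, 0]] is strictly lower-triangular, so N³ = 0.
(I + N)⁷ = I + 7·N + 21·N² = [[1, 0, 0], [-7, 1, 0], [-14, 7, 1]].

[[1, 0, 0], [-7, 1, 0], [-14, 7, 1]]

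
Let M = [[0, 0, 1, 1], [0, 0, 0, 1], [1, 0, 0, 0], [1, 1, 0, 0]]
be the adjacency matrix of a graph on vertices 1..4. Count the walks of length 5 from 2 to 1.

The number of length-5 walks from vertex 2 to vertex 1 is entry (2,1) of M⁵, where M is the adjacency matrix.
M² = [[2, 1, 0, 0], [1, 1, 0, 0], [0, 0, 1, 1], [0, 0, 1, 2]]
M³ = [[0, 0, 2, 3], [0, 0, 1, 2], [2, 1, 0, 0], [3, 2, 0, 0]]
M⁴ = [[5, 3, 0, 0], [3, 2, 0, 0], [0, 0, 2, 3], [0, 0, 3, 5]]
M⁵ = [[0, 0, 5, 8], [0, 0, 3, 5], [5, 3, 0, 0], [8, 5, 0, 0]]

0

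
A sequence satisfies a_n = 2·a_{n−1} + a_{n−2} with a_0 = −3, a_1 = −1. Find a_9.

With companion matrix M = [[2, 1], [1, 0]], [a_n, a_{n−1}]ᵀ = M·[a_{n−1}, a_{n−2}]ᵀ, so [a_9, a_8]ᵀ = M⁸·[a_1, a_0]ᵀ.
M⁸ = [[985, 408], [408, 169]], giving [a_9, a_8]ᵀ = [[−2209], [−915]].

−2209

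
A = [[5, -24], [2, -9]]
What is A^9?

tr A = -4 and det A = 3, so the characteristic polynomial is λ² − (-4)λ + (3) with roots -1 and -3.
Eigenvectors give P = [[4, 3], [1, 1]] with P⁻¹ = [[1, -3], [-1, 4]], and A = P·diag(-1, -3)·P⁻¹.
Then A^9 = P·diag(-1, -19683)·P⁻¹ = [[-4, -59049], [-1, -19683]] · [[1, -3], [-1, 4]] = [[59045, -236184], [19682, -78729]].

[[59045, -236184], [19682, -78729]]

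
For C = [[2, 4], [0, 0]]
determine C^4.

C^2 = [[4, 8], [0, 0]]
C^3 = [[8, 16], [0, 0]]
C^4 = [[16, 32], [0, 0]]

[[16, 32], [0, 0]]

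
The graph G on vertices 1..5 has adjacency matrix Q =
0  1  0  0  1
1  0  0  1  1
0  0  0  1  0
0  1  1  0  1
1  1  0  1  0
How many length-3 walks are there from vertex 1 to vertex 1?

The number of length-3 walks from vertex 1 to vertex 1 is entry (1,1) of Q³, where Q is the adjacency matrix.
Q² = [[2, 1, 0, 2, 1], [1, 3, 1, 1, 2], [0, 1, 1, 0, 1], [2, 1, 0, 3, 1], [1, 2, 1, 1, 3]]
Q³ = [[2, 5, 2, 2, 5], [5, 4, 1, 6, 5], [2, 1, 0, 3, 1], [2, 6, 3, 2, 6], [5, 5, 1, 6, 4]]

2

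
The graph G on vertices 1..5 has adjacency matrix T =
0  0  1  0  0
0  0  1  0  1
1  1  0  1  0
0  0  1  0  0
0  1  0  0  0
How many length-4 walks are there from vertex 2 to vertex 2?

The number of length-4 walks from vertex 2 to vertex 2 is entry (2,2) of T⁴, where T is the adjacency matrix.
T² = [[1, 1, 0, 1, 0], [1, 2, 0, 1, 0], [0, 0, 3, 0, 1], [1, 1, 0, 1, 0], [0, 0, 1, 0, 1]]
T³ = [[0, 0, 3, 0, 1], [0, 0, 4, 0, 2], [3, 4, 0, 3, 0], [0, 0, 3, 0, 1], [1, 2, 0, 1, 0]]
T⁴ = [[3, 4, 0, 3, 0], [4, 6, 0, 4, 0], [0, 0, 10, 0, 4], [3, 4, 0, 3, 0], [0, 0, 4, 0, 2]]

6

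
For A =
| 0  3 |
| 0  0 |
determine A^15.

A is strictly triangular, hence nilpotent: A^2 = 0, so A^15 = 0.

[[0, 0], [0, 0]]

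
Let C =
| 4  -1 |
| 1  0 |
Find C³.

[[56, -15], [15, -4]]

C² = [[15, -4], [4, -1]]
C³ = [[56, -15], [15, -4]]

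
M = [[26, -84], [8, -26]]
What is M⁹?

[[6656, -21504], [2048, -6656]]

tr M = 0 and det M = -4, so the characteristic polynomial is λ² − (0)λ + (-4) with roots 2 and -2.
Eigenvectors give P = [[7, 3], [2, 1]] with P⁻¹ = [[1, -3], [-2, 7]], and M = P·diag(2, -2)·P⁻¹.
Then M⁹ = P·diag(512, -512)·P⁻¹ = [[3584, -1536], [1024, -512]] · [[1, -3], [-2, 7]] = [[6656, -21504], [2048, -6656]].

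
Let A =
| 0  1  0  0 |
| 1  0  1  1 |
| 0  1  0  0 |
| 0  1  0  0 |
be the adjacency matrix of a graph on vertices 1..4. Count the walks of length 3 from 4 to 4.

The number of length-3 walks from vertex 4 to vertex 4 is entry (4,4) of A³, where A is the adjacency matrix.
A² = [[1, 0, 1, 1], [0, 3, 0, 0], [1, 0, 1, 1], [1, 0, 1, 1]]
A³ = [[0, 3, 0, 0], [3, 0, 3, 3], [0, 3, 0, 0], [0, 3, 0, 0]]

0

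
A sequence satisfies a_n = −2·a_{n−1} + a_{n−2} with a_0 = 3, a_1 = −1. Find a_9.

With companion matrix C = [[−2, 1], [1, 0]], [a_n, a_{n−1}]ᵀ = C·[a_{n−1}, a_{n−2}]ᵀ, so [a_9, a_8]ᵀ = C^8·[a_1, a_0]ᵀ.
C^8 = [[985, −408], [−408, 169]], giving [a_9, a_8]ᵀ = [[−2209], [915]].

−2209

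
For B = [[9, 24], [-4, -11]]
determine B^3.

[[57, 168], [-28, -83]]

tr B = -2 and det B = -3, so the characteristic polynomial is λ² − (-2)λ + (-3) with roots -3 and 1.
Eigenvectors give P = [[-2, -3], [1, 1]] with P⁻¹ = [[1, 3], [-1, -2]], and B = P·diag(-3, 1)·P⁻¹.
Then B^3 = P·diag(-27, 1)·P⁻¹ = [[54, -3], [-27, 1]] · [[1, 3], [-1, -2]] = [[57, 168], [-28, -83]].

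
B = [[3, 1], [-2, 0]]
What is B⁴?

tr B = 3 and det B = 2, so the characteristic polynomial is λ² − (3)λ + (2) with roots 1 and 2.
Eigenvectors give P = [[-1, -1], [2, 1]] with P⁻¹ = [[1, 1], [-2, -1]], and B = P·diag(1, 2)·P⁻¹.
Then B⁴ = P·diag(1, 16)·P⁻¹ = [[-1, -16], [2, 16]] · [[1, 1], [-2, -1]] = [[31, 15], [-30, -14]].

[[31, 15], [-30, -14]]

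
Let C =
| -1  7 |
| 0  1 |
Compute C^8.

[[1, 0], [0, 1]]

C² = I (check: tr C = 0 and det C = -1), so C^8 = I since 8 is even.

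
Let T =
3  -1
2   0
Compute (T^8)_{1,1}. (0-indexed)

tr T = 3 and det T = 2, so the characteristic polynomial is λ² − (3)λ + (2) with roots 2 and 1.
Eigenvectors give P = [[1, -1], [1, -2]] with P⁻¹ = [[2, -1], [1, -1]], and T = P·diag(2, 1)·P⁻¹.
Then T^8 = P·diag(256, 1)·P⁻¹ = [[256, -1], [256, -2]] · [[2, -1], [1, -1]] = [[511, -255], [510, -254]].

-254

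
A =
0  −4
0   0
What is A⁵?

[[0, 0], [0, 0]]

A is strictly triangular, hence nilpotent: A² = 0, so A⁵ = 0.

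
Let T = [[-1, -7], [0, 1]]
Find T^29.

T² = I (check: tr T = 0 and det T = -1), so T^29 = T since 29 is odd.

[[-1, -7], [0, 1]]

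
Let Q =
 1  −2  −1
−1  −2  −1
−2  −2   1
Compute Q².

[[5, 4, 0], [3, 8, 2], [−2, 6, 5]]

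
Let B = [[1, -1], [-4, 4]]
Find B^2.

[[5, -5], [-20, 20]]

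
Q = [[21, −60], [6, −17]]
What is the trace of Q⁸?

tr Q = 4 and det Q = 3, so the characteristic polynomial is λ² − (4)λ + (3) with roots 3 and 1.
Eigenvectors give P = [[10, 3], [3, 1]] with P⁻¹ = [[1, −3], [−3, 10]], and Q = P·diag(3, 1)·P⁻¹.
Then Q⁸ = P·diag(6561, 1)·P⁻¹ = [[65610, 3], [19683, 1]] · [[1, −3], [−3, 10]] = [[65601, −196800], [19680, −59039]].

6562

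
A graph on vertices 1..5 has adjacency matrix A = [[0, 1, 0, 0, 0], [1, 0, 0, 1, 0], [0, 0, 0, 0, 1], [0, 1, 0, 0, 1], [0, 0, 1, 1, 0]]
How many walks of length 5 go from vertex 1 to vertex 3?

The number of length-5 walks from vertex 1 to vertex 3 is entry (1,3) of A⁵, where A is the adjacency matrix.
A² = [[1, 0, 0, 1, 0], [0, 2, 0, 0, 1], [0, 0, 1, 1, 0], [1, 0, 1, 2, 0], [0, 1, 0, 0, 2]]
A³ = [[0, 2, 0, 0, 1], [2, 0, 1, 3, 0], [0, 1, 0, 0, 2], [0, 3, 0, 0, 3], [1, 0, 2, 3, 0]]
A⁴ = [[2, 0, 1, 3, 0], [0, 5, 0, 0, 4], [1, 0, 2, 3, 0], [3, 0, 3, 6, 0], [0, 4, 0, 0, 5]]
A⁵ = [[0, 5, 0, 0, 4], [5, 0, 4, 9, 0], [0, 4, 0, 0, 5], [0, 9, 0, 0, 9], [4, 0, 5, 9, 0]]

0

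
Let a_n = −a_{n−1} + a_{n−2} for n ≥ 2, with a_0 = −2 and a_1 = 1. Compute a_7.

29

With companion matrix M = [[−1, 1], [1, 0]], [a_n, a_{n−1}]ᵀ = M·[a_{n−1}, a_{n−2}]ᵀ, so [a_7, a_6]ᵀ = M^6·[a_1, a_0]ᵀ.
M^6 = [[13, −8], [−8, 5]], giving [a_7, a_6]ᵀ = [[29], [−18]].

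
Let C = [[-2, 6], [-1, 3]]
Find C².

[[-2, 6], [-1, 3]]

C² = C (a projection; rank 1, trace 1), so C² = C.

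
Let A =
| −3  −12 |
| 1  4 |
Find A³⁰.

A² = A (a projection; rank 1, trace 1), so A³⁰ = A.

[[−3, −12], [1, 4]]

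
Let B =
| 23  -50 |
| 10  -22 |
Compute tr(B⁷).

tr B = 1 and det B = -6, so the characteristic polynomial is λ² − (1)λ + (-6) with roots -2 and 3.
Eigenvectors give P = [[-2, 5], [-1, 2]] with P⁻¹ = [[2, -5], [1, -2]], and B = P·diag(-2, 3)·P⁻¹.
Then B⁷ = P·diag(-128, 2187)·P⁻¹ = [[256, 10935], [128, 4374]] · [[2, -5], [1, -2]] = [[11447, -23150], [4630, -9388]].

2059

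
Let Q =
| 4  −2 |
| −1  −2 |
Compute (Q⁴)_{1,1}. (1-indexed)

332

Q² = [[18, −4], [−2, 6]]
Q³ = [[76, −28], [−14, −8]]
Q⁴ = [[332, −96], [−48, 44]]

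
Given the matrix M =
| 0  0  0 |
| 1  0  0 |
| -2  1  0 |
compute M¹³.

M is strictly triangular, hence nilpotent: M³ = 0, so M¹³ = 0.

[[0, 0, 0], [0, 0, 0], [0, 0, 0]]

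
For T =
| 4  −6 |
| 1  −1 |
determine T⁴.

[[46, −90], [15, −29]]

tr T = 3 and det T = 2, so the characteristic polynomial is λ² − (3)λ + (2) with roots 2 and 1.
Eigenvectors give P = [[3, 2], [1, 1]] with P⁻¹ = [[1, −2], [−1, 3]], and T = P·diag(2, 1)·P⁻¹.
Then T⁴ = P·diag(16, 1)·P⁻¹ = [[48, 2], [16, 1]] · [[1, −2], [−1, 3]] = [[46, −90], [15, −29]].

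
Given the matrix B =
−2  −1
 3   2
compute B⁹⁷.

[[−2, −1], [3, 2]]

B² = I (check: tr B = 0 and det B = −1), so B⁹⁷ = B since 97 is odd.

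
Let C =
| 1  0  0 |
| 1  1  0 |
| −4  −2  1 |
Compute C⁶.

C = I + N where N = [[0, 0, 0], [1, 0, 0], [−4, −2, 0]] is strictly lower-triangular, so N³ = 0.
(I + N)⁶ = I + 6·N + 15·N² = [[1, 0, 0], [6, 1, 0], [−54, −12, 1]].

[[1, 0, 0], [6, 1, 0], [−54, −12, 1]]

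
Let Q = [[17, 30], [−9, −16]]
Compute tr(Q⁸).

257

tr Q = 1 and det Q = −2, so the characteristic polynomial is λ² − (1)λ + (−2) with roots 2 and −1.
Eigenvectors give P = [[−2, −5], [1, 3]] with P⁻¹ = [[−3, −5], [1, 2]], and Q = P·diag(2, −1)·P⁻¹.
Then Q⁸ = P·diag(256, 1)·P⁻¹ = [[−512, −5], [256, 3]] · [[−3, −5], [1, 2]] = [[1531, 2550], [−765, −1274]].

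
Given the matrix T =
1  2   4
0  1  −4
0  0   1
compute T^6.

[[1, 12, −96], [0, 1, −24], [0, 0, 1]]

T = I + N where N = [[0, 2, 4], [0, 0, −4], [0, 0, 0]] is strictly upper-triangular, so N^3 = 0.
(I + N)^6 = I + 6·N + 15·N^2 = [[1, 12, −96], [0, 1, −24], [0, 0, 1]].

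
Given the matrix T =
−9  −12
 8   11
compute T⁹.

tr T = 2 and det T = −3, so the characteristic polynomial is λ² − (2)λ + (−3) with roots 3 and −1.
Eigenvectors give P = [[−1, 3], [1, −2]] with P⁻¹ = [[2, 3], [1, 1]], and T = P·diag(3, −1)·P⁻¹.
Then T⁹ = P·diag(19683, −1)·P⁻¹ = [[−19683, −3], [19683, 2]] · [[2, 3], [1, 1]] = [[−39369, −59052], [39368, 59051]].

[[−39369, −59052], [39368, 59051]]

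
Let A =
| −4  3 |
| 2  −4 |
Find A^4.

[[868, −1056], [−704, 868]]

A^2 = [[22, −24], [−16, 22]]
A^3 = [[−136, 162], [108, −136]]
A^4 = [[868, −1056], [−704, 868]]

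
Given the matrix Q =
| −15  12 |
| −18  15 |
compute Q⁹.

tr Q = 0 and det Q = −9, so the characteristic polynomial is λ² − (0)λ + (−9) with roots 3 and −3.
Eigenvectors give P = [[−2, 1], [−3, 1]] with P⁻¹ = [[1, −1], [3, −2]], and Q = P·diag(3, −3)·P⁻¹.
Then Q⁹ = P·diag(19683, −19683)·P⁻¹ = [[−39366, −19683], [−59049, −19683]] · [[1, −1], [3, −2]] = [[−98415, 78732], [−118098, 98415]].

[[−98415, 78732], [−118098, 98415]]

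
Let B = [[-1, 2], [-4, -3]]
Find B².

[[-7, -8], [16, 1]]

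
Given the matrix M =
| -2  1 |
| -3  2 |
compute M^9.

[[-2, 1], [-3, 2]]

M² = I (check: tr M = 0 and det M = -1), so M^9 = M since 9 is odd.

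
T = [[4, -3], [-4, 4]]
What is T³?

[[208, -180], [-240, 208]]

T² = [[28, -24], [-32, 28]]
T³ = [[208, -180], [-240, 208]]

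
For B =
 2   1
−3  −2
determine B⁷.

[[2, 1], [−3, −2]]

B² = I (check: tr B = 0 and det B = −1), so B⁷ = B since 7 is odd.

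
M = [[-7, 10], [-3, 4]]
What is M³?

[[-43, 70], [-21, 34]]

tr M = -3 and det M = 2, so the characteristic polynomial is λ² − (-3)λ + (2) with roots -2 and -1.
Eigenvectors give P = [[2, -5], [1, -3]] with P⁻¹ = [[3, -5], [1, -2]], and M = P·diag(-2, -1)·P⁻¹.
Then M³ = P·diag(-8, -1)·P⁻¹ = [[-16, 5], [-8, 3]] · [[3, -5], [1, -2]] = [[-43, 70], [-21, 34]].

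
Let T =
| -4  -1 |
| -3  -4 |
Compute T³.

T² = [[19, 8], [24, 19]]
T³ = [[-100, -51], [-153, -100]]

[[-100, -51], [-153, -100]]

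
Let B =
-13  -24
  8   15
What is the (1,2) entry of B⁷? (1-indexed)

-13128

tr B = 2 and det B = -3, so the characteristic polynomial is λ² − (2)λ + (-3) with roots -1 and 3.
Eigenvectors give P = [[-2, -3], [1, 2]] with P⁻¹ = [[-2, -3], [1, 2]], and B = P·diag(-1, 3)·P⁻¹.
Then B⁷ = P·diag(-1, 2187)·P⁻¹ = [[2, -6561], [-1, 4374]] · [[-2, -3], [1, 2]] = [[-6565, -13128], [4376, 8751]].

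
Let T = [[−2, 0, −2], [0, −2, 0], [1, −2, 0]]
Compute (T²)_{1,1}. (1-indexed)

2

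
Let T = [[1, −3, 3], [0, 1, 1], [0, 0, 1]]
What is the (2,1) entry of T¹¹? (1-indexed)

T = I + N where N = [[0, −3, 3], [0, 0, 1], [0, 0, 0]] is strictly upper-triangular, so N³ = 0.
(I + N)¹¹ = I + 11·N + 55·N² = [[1, −33, −132], [0, 1, 11], [0, 0, 1]].

0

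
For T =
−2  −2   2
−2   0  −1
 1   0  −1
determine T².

[[10, 4, −4], [3, 4, −3], [−3, −2, 3]]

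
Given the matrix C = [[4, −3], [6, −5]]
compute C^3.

tr C = −1 and det C = −2, so the characteristic polynomial is λ² − (−1)λ + (−2) with roots −2 and 1.
Eigenvectors give P = [[−1, −1], [−2, −1]] with P⁻¹ = [[1, −1], [−2, 1]], and C = P·diag(−2, 1)·P⁻¹.
Then C^3 = P·diag(−8, 1)·P⁻¹ = [[8, −1], [16, −1]] · [[1, −1], [−2, 1]] = [[10, −9], [18, −17]].

[[10, −9], [18, −17]]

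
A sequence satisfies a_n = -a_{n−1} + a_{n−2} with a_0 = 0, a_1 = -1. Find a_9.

-34

With companion matrix Q = [[-1, 1], [1, 0]], [a_n, a_{n−1}]ᵀ = Q·[a_{n−1}, a_{n−2}]ᵀ, so [a_9, a_8]ᵀ = Q⁸·[a_1, a_0]ᵀ.
Q⁸ = [[34, -21], [-21, 13]], giving [a_9, a_8]ᵀ = [[-34], [21]].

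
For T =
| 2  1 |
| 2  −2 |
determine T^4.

[[36, 0], [0, 36]]

T^2 = [[6, 0], [0, 6]]
T^3 = [[12, 6], [12, −12]]
T^4 = [[36, 0], [0, 36]]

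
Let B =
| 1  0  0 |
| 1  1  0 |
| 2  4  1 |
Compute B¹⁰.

[[1, 0, 0], [10, 1, 0], [200, 40, 1]]

B = I + N where N = [[0, 0, 0], [1, 0, 0], [2, 4, 0]] is strictly lower-triangular, so N³ = 0.
(I + N)¹⁰ = I + 10·N + 45·N² = [[1, 0, 0], [10, 1, 0], [200, 40, 1]].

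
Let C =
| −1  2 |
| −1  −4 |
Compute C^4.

[[−49, −130], [65, 146]]

tr C = −5 and det C = 6, so the characteristic polynomial is λ² − (−5)λ + (6) with roots −3 and −2.
Eigenvectors give P = [[1, 2], [−1, −1]] with P⁻¹ = [[−1, −2], [1, 1]], and C = P·diag(−3, −2)·P⁻¹.
Then C^4 = P·diag(81, 16)·P⁻¹ = [[81, 32], [−81, −16]] · [[−1, −2], [1, 1]] = [[−49, −130], [65, 146]].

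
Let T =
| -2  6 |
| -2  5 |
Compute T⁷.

tr T = 3 and det T = 2, so the characteristic polynomial is λ² − (3)λ + (2) with roots 1 and 2.
Eigenvectors give P = [[2, -3], [1, -2]] with P⁻¹ = [[2, -3], [1, -2]], and T = P·diag(1, 2)·P⁻¹.
Then T⁷ = P·diag(1, 128)·P⁻¹ = [[2, -384], [1, -256]] · [[2, -3], [1, -2]] = [[-380, 762], [-254, 509]].

[[-380, 762], [-254, 509]]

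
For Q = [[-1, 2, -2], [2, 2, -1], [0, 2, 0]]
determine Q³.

[[-9, 6, -8], [10, 4, -10], [4, 12, -12]]

Q² = [[5, -2, 0], [2, 6, -6], [4, 4, -2]]
Q³ = [[-9, 6, -8], [10, 4, -10], [4, 12, -12]]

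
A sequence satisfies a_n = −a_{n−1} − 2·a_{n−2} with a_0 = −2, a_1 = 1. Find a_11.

67

With companion matrix A = [[−1, −2], [1, 0]], [a_n, a_{n−1}]ᵀ = A·[a_{n−1}, a_{n−2}]ᵀ, so [a_11, a_10]ᵀ = A¹⁰·[a_1, a_0]ᵀ.
A¹⁰ = [[23, −22], [11, 34]], giving [a_11, a_10]ᵀ = [[67], [−57]].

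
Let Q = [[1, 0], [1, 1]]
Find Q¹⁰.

[[1, 0], [10, 1]]

Q = I + N where N = [[0, 0], [1, 0]] is strictly lower-triangular, so N² = 0.
(I + N)¹⁰ = I + 10·N = [[1, 0], [10, 1]].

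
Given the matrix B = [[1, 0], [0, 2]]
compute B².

[[1, 0], [0, 4]]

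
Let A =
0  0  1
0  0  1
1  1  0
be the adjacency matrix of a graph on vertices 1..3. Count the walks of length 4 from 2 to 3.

0

The number of length-4 walks from vertex 2 to vertex 3 is entry (2,3) of A⁴, where A is the adjacency matrix.
A² = [[1, 1, 0], [1, 1, 0], [0, 0, 2]]
A³ = [[0, 0, 2], [0, 0, 2], [2, 2, 0]]
A⁴ = [[2, 2, 0], [2, 2, 0], [0, 0, 4]]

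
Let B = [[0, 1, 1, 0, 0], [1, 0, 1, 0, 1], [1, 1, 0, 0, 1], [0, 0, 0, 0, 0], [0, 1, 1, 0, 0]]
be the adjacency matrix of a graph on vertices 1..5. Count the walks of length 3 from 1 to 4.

0

The number of length-3 walks from vertex 1 to vertex 4 is entry (1,4) of B³, where B is the adjacency matrix.
B² = [[2, 1, 1, 0, 2], [1, 3, 2, 0, 1], [1, 2, 3, 0, 1], [0, 0, 0, 0, 0], [2, 1, 1, 0, 2]]
B³ = [[2, 5, 5, 0, 2], [5, 4, 5, 0, 5], [5, 5, 4, 0, 5], [0, 0, 0, 0, 0], [2, 5, 5, 0, 2]]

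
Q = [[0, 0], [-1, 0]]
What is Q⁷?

[[0, 0], [0, 0]]

Q is strictly triangular, hence nilpotent: Q² = 0, so Q⁷ = 0.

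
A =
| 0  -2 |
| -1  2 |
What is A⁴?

[[12, -32], [-16, 44]]

A² = [[2, -4], [-2, 6]]
A³ = [[4, -12], [-6, 16]]
A⁴ = [[12, -32], [-16, 44]]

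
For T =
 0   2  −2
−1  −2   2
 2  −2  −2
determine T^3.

T^2 = [[−6, 0, 8], [6, −2, −6], [−2, 12, −4]]
T^3 = [[16, −28, −4], [−10, 28, −4], [−20, −20, 36]]

[[16, −28, −4], [−10, 28, −4], [−20, −20, 36]]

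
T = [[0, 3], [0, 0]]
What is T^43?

T is strictly triangular, hence nilpotent: T^2 = 0, so T^43 = 0.

[[0, 0], [0, 0]]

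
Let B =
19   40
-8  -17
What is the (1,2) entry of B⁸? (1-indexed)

tr B = 2 and det B = -3, so the characteristic polynomial is λ² − (2)λ + (-3) with roots -1 and 3.
Eigenvectors give P = [[-2, -5], [1, 2]] with P⁻¹ = [[2, 5], [-1, -2]], and B = P·diag(-1, 3)·P⁻¹.
Then B⁸ = P·diag(1, 6561)·P⁻¹ = [[-2, -32805], [1, 13122]] · [[2, 5], [-1, -2]] = [[32801, 65600], [-13120, -26239]].

65600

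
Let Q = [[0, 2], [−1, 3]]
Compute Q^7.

[[−126, 254], [−127, 255]]

tr Q = 3 and det Q = 2, so the characteristic polynomial is λ² − (3)λ + (2) with roots 2 and 1.
Eigenvectors give P = [[−1, −2], [−1, −1]] with P⁻¹ = [[1, −2], [−1, 1]], and Q = P·diag(2, 1)·P⁻¹.
Then Q^7 = P·diag(128, 1)·P⁻¹ = [[−128, −2], [−128, −1]] · [[1, −2], [−1, 1]] = [[−126, 254], [−127, 255]].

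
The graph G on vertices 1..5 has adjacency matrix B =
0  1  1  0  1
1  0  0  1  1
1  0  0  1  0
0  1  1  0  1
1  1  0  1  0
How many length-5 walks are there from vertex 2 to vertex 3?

The number of length-5 walks from vertex 2 to vertex 3 is entry (2,3) of B⁵, where B is the adjacency matrix.
B² = [[3, 1, 0, 3, 1], [1, 3, 2, 1, 2], [0, 2, 2, 0, 2], [3, 1, 0, 3, 1], [1, 2, 2, 1, 3]]
B³ = [[2, 7, 6, 2, 7], [7, 4, 2, 7, 5], [6, 2, 0, 6, 2], [2, 7, 6, 2, 7], [7, 5, 2, 7, 4]]
B⁴ = [[20, 11, 4, 20, 11], [11, 19, 14, 11, 18], [4, 14, 12, 4, 14], [20, 11, 4, 20, 11], [11, 18, 14, 11, 19]]
B⁵ = [[26, 51, 40, 26, 51], [51, 40, 22, 51, 41], [40, 22, 8, 40, 22], [26, 51, 40, 26, 51], [51, 41, 22, 51, 40]]

22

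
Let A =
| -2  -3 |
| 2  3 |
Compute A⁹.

A² = A (a projection; rank 1, trace 1), so A⁹ = A.

[[-2, -3], [2, 3]]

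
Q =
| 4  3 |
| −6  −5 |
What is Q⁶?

tr Q = −1 and det Q = −2, so the characteristic polynomial is λ² − (−1)λ + (−2) with roots −2 and 1.
Eigenvectors give P = [[−1, 1], [2, −1]] with P⁻¹ = [[1, 1], [2, 1]], and Q = P·diag(−2, 1)·P⁻¹.
Then Q⁶ = P·diag(64, 1)·P⁻¹ = [[−64, 1], [128, −1]] · [[1, 1], [2, 1]] = [[−62, −63], [126, 127]].

[[−62, −63], [126, 127]]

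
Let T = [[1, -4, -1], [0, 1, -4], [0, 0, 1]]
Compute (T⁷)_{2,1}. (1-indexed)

0

T = I + N where N = [[0, -4, -1], [0, 0, -4], [0, 0, 0]] is strictly upper-triangular, so N³ = 0.
(I + N)⁷ = I + 7·N + 21·N² = [[1, -28, 329], [0, 1, -28], [0, 0, 1]].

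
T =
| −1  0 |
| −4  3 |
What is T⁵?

[[−1, 0], [−244, 243]]

tr T = 2 and det T = −3, so the characteristic polynomial is λ² − (2)λ + (−3) with roots 3 and −1.
Eigenvectors give P = [[0, −1], [−1, −1]] with P⁻¹ = [[1, −1], [−1, 0]], and T = P·diag(3, −1)·P⁻¹.
Then T⁵ = P·diag(243, −1)·P⁻¹ = [[0, 1], [−243, 1]] · [[1, −1], [−1, 0]] = [[−1, 0], [−244, 243]].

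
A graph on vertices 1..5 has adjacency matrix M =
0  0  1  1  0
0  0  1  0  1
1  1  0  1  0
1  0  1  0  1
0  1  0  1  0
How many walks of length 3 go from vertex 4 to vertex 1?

4

The number of length-3 walks from vertex 4 to vertex 1 is entry (4,1) of M³, where M is the adjacency matrix.
M² = [[2, 1, 1, 1, 1], [1, 2, 0, 2, 0], [1, 0, 3, 1, 2], [1, 2, 1, 3, 0], [1, 0, 2, 0, 2]]
M³ = [[2, 2, 4, 4, 2], [2, 0, 5, 1, 4], [4, 5, 2, 6, 1], [4, 1, 6, 2, 5], [2, 4, 1, 5, 0]]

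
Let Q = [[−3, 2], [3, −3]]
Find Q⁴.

Q² = [[15, −12], [−18, 15]]
Q³ = [[−81, 66], [99, −81]]
Q⁴ = [[441, −360], [−540, 441]]

[[441, −360], [−540, 441]]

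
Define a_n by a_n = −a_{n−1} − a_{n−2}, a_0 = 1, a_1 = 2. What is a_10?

2

With companion matrix C = [[−1, −1], [1, 0]], [a_n, a_{n−1}]ᵀ = C·[a_{n−1}, a_{n−2}]ᵀ, so [a_10, a_9]ᵀ = C⁹·[a_1, a_0]ᵀ.
C⁹ = [[1, 0], [0, 1]], giving [a_10, a_9]ᵀ = [[2], [1]].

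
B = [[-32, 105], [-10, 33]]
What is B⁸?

tr B = 1 and det B = -6, so the characteristic polynomial is λ² − (1)λ + (-6) with roots -2 and 3.
Eigenvectors give P = [[7, 3], [2, 1]] with P⁻¹ = [[1, -3], [-2, 7]], and B = P·diag(-2, 3)·P⁻¹.
Then B⁸ = P·diag(256, 6561)·P⁻¹ = [[1792, 19683], [512, 6561]] · [[1, -3], [-2, 7]] = [[-37574, 132405], [-12610, 44391]].

[[-37574, 132405], [-12610, 44391]]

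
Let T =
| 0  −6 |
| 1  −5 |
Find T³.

tr T = −5 and det T = 6, so the characteristic polynomial is λ² − (−5)λ + (6) with roots −2 and −3.
Eigenvectors give P = [[3, −2], [1, −1]] with P⁻¹ = [[1, −2], [1, −3]], and T = P·diag(−2, −3)·P⁻¹.
Then T³ = P·diag(−8, −27)·P⁻¹ = [[−24, 54], [−8, 27]] · [[1, −2], [1, −3]] = [[30, −114], [19, −65]].

[[30, −114], [19, −65]]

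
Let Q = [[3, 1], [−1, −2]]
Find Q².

[[8, 1], [−1, 3]]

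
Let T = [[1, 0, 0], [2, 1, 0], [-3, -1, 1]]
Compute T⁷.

[[1, 0, 0], [14, 1, 0], [-63, -7, 1]]

T = I + N where N = [[0, 0, 0], [2, 0, 0], [-3, -1, 0]] is strictly lower-triangular, so N³ = 0.
(I + N)⁷ = I + 7·N + 21·N² = [[1, 0, 0], [14, 1, 0], [-63, -7, 1]].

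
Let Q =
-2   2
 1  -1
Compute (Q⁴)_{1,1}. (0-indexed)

27

Q² = [[6, -6], [-3, 3]]
Q³ = [[-18, 18], [9, -9]]
Q⁴ = [[54, -54], [-27, 27]]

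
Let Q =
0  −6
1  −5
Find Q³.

tr Q = −5 and det Q = 6, so the characteristic polynomial is λ² − (−5)λ + (6) with roots −3 and −2.
Eigenvectors give P = [[−2, 3], [−1, 1]] with P⁻¹ = [[1, −3], [1, −2]], and Q = P·diag(−3, −2)·P⁻¹.
Then Q³ = P·diag(−27, −8)·P⁻¹ = [[54, −24], [27, −8]] · [[1, −3], [1, −2]] = [[30, −114], [19, −65]].

[[30, −114], [19, −65]]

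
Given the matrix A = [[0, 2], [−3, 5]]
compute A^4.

[[−114, 130], [−195, 211]]

tr A = 5 and det A = 6, so the characteristic polynomial is λ² − (5)λ + (6) with roots 2 and 3.
Eigenvectors give P = [[1, −2], [1, −3]] with P⁻¹ = [[3, −2], [1, −1]], and A = P·diag(2, 3)·P⁻¹.
Then A^4 = P·diag(16, 81)·P⁻¹ = [[16, −162], [16, −243]] · [[3, −2], [1, −1]] = [[−114, 130], [−195, 211]].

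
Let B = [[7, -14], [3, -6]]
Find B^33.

B² = B (a projection; rank 1, trace 1), so B^33 = B.

[[7, -14], [3, -6]]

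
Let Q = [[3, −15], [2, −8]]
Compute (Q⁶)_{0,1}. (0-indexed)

9975

tr Q = −5 and det Q = 6, so the characteristic polynomial is λ² − (−5)λ + (6) with roots −3 and −2.
Eigenvectors give P = [[5, −3], [2, −1]] with P⁻¹ = [[−1, 3], [−2, 5]], and Q = P·diag(−3, −2)·P⁻¹.
Then Q⁶ = P·diag(729, 64)·P⁻¹ = [[3645, −192], [1458, −64]] · [[−1, 3], [−2, 5]] = [[−3261, 9975], [−1330, 4054]].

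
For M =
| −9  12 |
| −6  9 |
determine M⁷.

[[−6561, 8748], [−4374, 6561]]

tr M = 0 and det M = −9, so the characteristic polynomial is λ² − (0)λ + (−9) with roots −3 and 3.
Eigenvectors give P = [[2, 1], [1, 1]] with P⁻¹ = [[1, −1], [−1, 2]], and M = P·diag(−3, 3)·P⁻¹.
Then M⁷ = P·diag(−2187, 2187)·P⁻¹ = [[−4374, 2187], [−2187, 2187]] · [[1, −1], [−1, 2]] = [[−6561, 8748], [−4374, 6561]].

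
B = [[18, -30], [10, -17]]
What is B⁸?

[[25476, -37830], [12610, -18659]]

tr B = 1 and det B = -6, so the characteristic polynomial is λ² − (1)λ + (-6) with roots 3 and -2.
Eigenvectors give P = [[2, -3], [1, -2]] with P⁻¹ = [[2, -3], [1, -2]], and B = P·diag(3, -2)·P⁻¹.
Then B⁸ = P·diag(6561, 256)·P⁻¹ = [[13122, -768], [6561, -512]] · [[2, -3], [1, -2]] = [[25476, -37830], [12610, -18659]].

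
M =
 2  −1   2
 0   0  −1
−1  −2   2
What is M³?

M² = [[2, −6, 9], [1, 2, −2], [−4, −3, 4]]
M³ = [[−5, −20, 28], [4, 3, −4], [−12, −4, 3]]

[[−5, −20, 28], [4, 3, −4], [−12, −4, 3]]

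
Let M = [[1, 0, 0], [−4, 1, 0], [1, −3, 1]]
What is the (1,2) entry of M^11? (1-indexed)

M = I + N where N = [[0, 0, 0], [−4, 0, 0], [1, −3, 0]] is strictly lower-triangular, so N^3 = 0.
(I + N)^11 = I + 11·N + 55·N^2 = [[1, 0, 0], [−44, 1, 0], [671, −33, 1]].

0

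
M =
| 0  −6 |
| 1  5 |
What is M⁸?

[[−12354, −37830], [6305, 19171]]

tr M = 5 and det M = 6, so the characteristic polynomial is λ² − (5)λ + (6) with roots 2 and 3.
Eigenvectors give P = [[3, −2], [−1, 1]] with P⁻¹ = [[1, 2], [1, 3]], and M = P·diag(2, 3)·P⁻¹.
Then M⁸ = P·diag(256, 6561)·P⁻¹ = [[768, −13122], [−256, 6561]] · [[1, 2], [1, 3]] = [[−12354, −37830], [6305, 19171]].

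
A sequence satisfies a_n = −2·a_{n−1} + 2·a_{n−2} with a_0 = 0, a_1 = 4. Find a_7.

1312

With companion matrix T = [[−2, 2], [1, 0]], [a_n, a_{n−1}]ᵀ = T·[a_{n−1}, a_{n−2}]ᵀ, so [a_7, a_6]ᵀ = T^6·[a_1, a_0]ᵀ.
T^6 = [[328, −240], [−120, 88]], giving [a_7, a_6]ᵀ = [[1312], [−480]].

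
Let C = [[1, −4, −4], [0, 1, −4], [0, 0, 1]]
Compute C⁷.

[[1, −28, 308], [0, 1, −28], [0, 0, 1]]

C = I + N where N = [[0, −4, −4], [0, 0, −4], [0, 0, 0]] is strictly upper-triangular, so N³ = 0.
(I + N)⁷ = I + 7·N + 21·N² = [[1, −28, 308], [0, 1, −28], [0, 0, 1]].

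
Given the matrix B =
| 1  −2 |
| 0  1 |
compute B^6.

[[1, −12], [0, 1]]

B = I + N where N = [[0, −2], [0, 0]] is strictly upper-triangular, so N^2 = 0.
(I + N)^6 = I + 6·N = [[1, −12], [0, 1]].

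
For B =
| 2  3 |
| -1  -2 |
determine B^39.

[[2, 3], [-1, -2]]

B² = I (check: tr B = 0 and det B = -1), so B^39 = B since 39 is odd.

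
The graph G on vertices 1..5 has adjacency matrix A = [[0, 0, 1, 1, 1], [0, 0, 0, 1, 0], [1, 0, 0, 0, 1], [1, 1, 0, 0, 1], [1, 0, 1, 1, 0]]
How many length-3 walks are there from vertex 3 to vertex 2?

2

The number of length-3 walks from vertex 3 to vertex 2 is entry (3,2) of A³, where A is the adjacency matrix.
A² = [[3, 1, 1, 1, 2], [1, 1, 0, 0, 1], [1, 0, 2, 2, 1], [1, 0, 2, 3, 1], [2, 1, 1, 1, 3]]
A³ = [[4, 1, 5, 6, 5], [1, 0, 2, 3, 1], [5, 2, 2, 2, 5], [6, 3, 2, 2, 6], [5, 1, 5, 6, 4]]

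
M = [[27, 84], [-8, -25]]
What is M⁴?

[[561, 1680], [-160, -479]]

tr M = 2 and det M = -3, so the characteristic polynomial is λ² − (2)λ + (-3) with roots 3 and -1.
Eigenvectors give P = [[7, -3], [-2, 1]] with P⁻¹ = [[1, 3], [2, 7]], and M = P·diag(3, -1)·P⁻¹.
Then M⁴ = P·diag(81, 1)·P⁻¹ = [[567, -3], [-162, 1]] · [[1, 3], [2, 7]] = [[561, 1680], [-160, -479]].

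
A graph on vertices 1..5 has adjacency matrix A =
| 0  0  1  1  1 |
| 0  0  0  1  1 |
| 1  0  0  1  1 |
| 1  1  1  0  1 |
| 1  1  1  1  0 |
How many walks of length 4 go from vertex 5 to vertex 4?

33

The number of length-4 walks from vertex 5 to vertex 4 is entry (5,4) of A^4, where A is the adjacency matrix.
A^2 = [[3, 2, 2, 2, 2], [2, 2, 2, 1, 1], [2, 2, 3, 2, 2], [2, 1, 2, 4, 3], [2, 1, 2, 3, 4]]
A^3 = [[6, 4, 7, 9, 9], [4, 2, 4, 7, 7], [7, 4, 6, 9, 9], [9, 7, 9, 8, 9], [9, 7, 9, 9, 8]]
A^4 = [[25, 18, 24, 26, 26], [18, 14, 18, 17, 17], [24, 18, 25, 26, 26], [26, 17, 26, 34, 33], [26, 17, 26, 33, 34]]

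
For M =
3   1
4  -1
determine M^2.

[[13, 2], [8, 5]]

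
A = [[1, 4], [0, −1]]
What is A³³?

A² = I (check: tr A = 0 and det A = −1), so A³³ = A since 33 is odd.

[[1, 4], [0, −1]]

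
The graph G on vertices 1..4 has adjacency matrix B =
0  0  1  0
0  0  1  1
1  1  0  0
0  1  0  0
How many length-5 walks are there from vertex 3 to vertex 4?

The number of length-5 walks from vertex 3 to vertex 4 is entry (3,4) of B⁵, where B is the adjacency matrix.
B² = [[1, 1, 0, 0], [1, 2, 0, 0], [0, 0, 2, 1], [0, 0, 1, 1]]
B³ = [[0, 0, 2, 1], [0, 0, 3, 2], [2, 3, 0, 0], [1, 2, 0, 0]]
B⁴ = [[2, 3, 0, 0], [3, 5, 0, 0], [0, 0, 5, 3], [0, 0, 3, 2]]
B⁵ = [[0, 0, 5, 3], [0, 0, 8, 5], [5, 8, 0, 0], [3, 5, 0, 0]]

0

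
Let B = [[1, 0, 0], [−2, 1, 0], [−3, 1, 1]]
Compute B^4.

[[1, 0, 0], [−8, 1, 0], [−24, 4, 1]]

B = I + N where N = [[0, 0, 0], [−2, 0, 0], [−3, 1, 0]] is strictly lower-triangular, so N^3 = 0.
(I + N)^4 = I + 4·N + 6·N^2 = [[1, 0, 0], [−8, 1, 0], [−24, 4, 1]].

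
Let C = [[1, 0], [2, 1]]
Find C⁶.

C = I + N where N = [[0, 0], [2, 0]] is strictly lower-triangular, so N² = 0.
(I + N)⁶ = I + 6·N = [[1, 0], [12, 1]].

[[1, 0], [12, 1]]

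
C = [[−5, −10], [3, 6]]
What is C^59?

C² = C (a projection; rank 1, trace 1), so C^59 = C.

[[−5, −10], [3, 6]]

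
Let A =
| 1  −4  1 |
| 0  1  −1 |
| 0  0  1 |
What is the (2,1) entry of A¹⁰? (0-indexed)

0

A = I + N where N = [[0, −4, 1], [0, 0, −1], [0, 0, 0]] is strictly upper-triangular, so N³ = 0.
(I + N)¹⁰ = I + 10·N + 45·N² = [[1, −40, 190], [0, 1, −10], [0, 0, 1]].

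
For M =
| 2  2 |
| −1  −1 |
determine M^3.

M^2 = [[2, 2], [−1, −1]]
M^3 = [[2, 2], [−1, −1]]

[[2, 2], [−1, −1]]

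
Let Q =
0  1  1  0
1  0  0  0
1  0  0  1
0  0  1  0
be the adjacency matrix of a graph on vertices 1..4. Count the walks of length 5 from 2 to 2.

0

The number of length-5 walks from vertex 2 to vertex 2 is entry (2,2) of Q⁵, where Q is the adjacency matrix.
Q² = [[2, 0, 0, 1], [0, 1, 1, 0], [0, 1, 2, 0], [1, 0, 0, 1]]
Q³ = [[0, 2, 3, 0], [2, 0, 0, 1], [3, 0, 0, 2], [0, 1, 2, 0]]
Q⁴ = [[5, 0, 0, 3], [0, 2, 3, 0], [0, 3, 5, 0], [3, 0, 0, 2]]
Q⁵ = [[0, 5, 8, 0], [5, 0, 0, 3], [8, 0, 0, 5], [0, 3, 5, 0]]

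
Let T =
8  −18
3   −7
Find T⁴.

[[46, −90], [15, −29]]

tr T = 1 and det T = −2, so the characteristic polynomial is λ² − (1)λ + (−2) with roots −1 and 2.
Eigenvectors give P = [[−2, 3], [−1, 1]] with P⁻¹ = [[1, −3], [1, −2]], and T = P·diag(−1, 2)·P⁻¹.
Then T⁴ = P·diag(1, 16)·P⁻¹ = [[−2, 48], [−1, 16]] · [[1, −3], [1, −2]] = [[46, −90], [15, −29]].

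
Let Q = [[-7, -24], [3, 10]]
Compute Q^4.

[[-119, -360], [45, 136]]

tr Q = 3 and det Q = 2, so the characteristic polynomial is λ² − (3)λ + (2) with roots 2 and 1.
Eigenvectors give P = [[-8, -3], [3, 1]] with P⁻¹ = [[1, 3], [-3, -8]], and Q = P·diag(2, 1)·P⁻¹.
Then Q^4 = P·diag(16, 1)·P⁻¹ = [[-128, -3], [48, 1]] · [[1, 3], [-3, -8]] = [[-119, -360], [45, 136]].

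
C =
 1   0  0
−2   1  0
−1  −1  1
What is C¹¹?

C = I + N where N = [[0, 0, 0], [−2, 0, 0], [−1, −1, 0]] is strictly lower-triangular, so N³ = 0.
(I + N)¹¹ = I + 11·N + 55·N² = [[1, 0, 0], [−22, 1, 0], [99, −11, 1]].

[[1, 0, 0], [−22, 1, 0], [99, −11, 1]]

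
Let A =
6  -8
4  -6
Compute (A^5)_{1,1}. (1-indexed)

tr A = 0 and det A = -4, so the characteristic polynomial is λ² − (0)λ + (-4) with roots -2 and 2.
Eigenvectors give P = [[1, 2], [1, 1]] with P⁻¹ = [[-1, 2], [1, -1]], and A = P·diag(-2, 2)·P⁻¹.
Then A^5 = P·diag(-32, 32)·P⁻¹ = [[-32, 64], [-32, 32]] · [[-1, 2], [1, -1]] = [[96, -128], [64, -96]].

96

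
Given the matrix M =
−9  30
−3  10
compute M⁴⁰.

[[−9, 30], [−3, 10]]

M² = M (a projection; rank 1, trace 1), so M⁴⁰ = M.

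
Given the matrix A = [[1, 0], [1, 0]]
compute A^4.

[[1, 0], [1, 0]]

A² = A (a projection; rank 1, trace 1), so A^4 = A.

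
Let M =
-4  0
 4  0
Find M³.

[[-64, 0], [64, 0]]

M² = [[16, 0], [-16, 0]]
M³ = [[-64, 0], [64, 0]]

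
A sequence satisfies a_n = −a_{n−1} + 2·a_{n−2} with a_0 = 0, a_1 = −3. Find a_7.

With companion matrix T = [[−1, 2], [1, 0]], [a_n, a_{n−1}]ᵀ = T·[a_{n−1}, a_{n−2}]ᵀ, so [a_7, a_6]ᵀ = T⁶·[a_1, a_0]ᵀ.
T⁶ = [[43, −42], [−21, 22]], giving [a_7, a_6]ᵀ = [[−129], [63]].

−129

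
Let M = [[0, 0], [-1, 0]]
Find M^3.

[[0, 0], [0, 0]]

M is strictly triangular, hence nilpotent: M^2 = 0, so M^3 = 0.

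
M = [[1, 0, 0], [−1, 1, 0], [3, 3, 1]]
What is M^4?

[[1, 0, 0], [−4, 1, 0], [−6, 12, 1]]

M = I + N where N = [[0, 0, 0], [−1, 0, 0], [3, 3, 0]] is strictly lower-triangular, so N^3 = 0.
(I + N)^4 = I + 4·N + 6·N^2 = [[1, 0, 0], [−4, 1, 0], [−6, 12, 1]].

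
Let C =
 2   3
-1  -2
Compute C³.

[[2, 3], [-1, -2]]

C² = I (check: tr C = 0 and det C = -1), so C³ = C since 3 is odd.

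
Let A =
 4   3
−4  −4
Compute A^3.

[[16, 12], [−16, −16]]

A^2 = [[4, 0], [0, 4]]
A^3 = [[16, 12], [−16, −16]]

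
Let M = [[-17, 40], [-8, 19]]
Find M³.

tr M = 2 and det M = -3, so the characteristic polynomial is λ² − (2)λ + (-3) with roots 3 and -1.
Eigenvectors give P = [[2, 5], [1, 2]] with P⁻¹ = [[-2, 5], [1, -2]], and M = P·diag(3, -1)·P⁻¹.
Then M³ = P·diag(27, -1)·P⁻¹ = [[54, -5], [27, -2]] · [[-2, 5], [1, -2]] = [[-113, 280], [-56, 139]].

[[-113, 280], [-56, 139]]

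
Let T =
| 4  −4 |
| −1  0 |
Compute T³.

T² = [[20, −16], [−4, 4]]
T³ = [[96, −80], [−20, 16]]

[[96, −80], [−20, 16]]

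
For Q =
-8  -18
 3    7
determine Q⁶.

tr Q = -1 and det Q = -2, so the characteristic polynomial is λ² − (-1)λ + (-2) with roots -2 and 1.
Eigenvectors give P = [[-3, -2], [1, 1]] with P⁻¹ = [[-1, -2], [1, 3]], and Q = P·diag(-2, 1)·P⁻¹.
Then Q⁶ = P·diag(64, 1)·P⁻¹ = [[-192, -2], [64, 1]] · [[-1, -2], [1, 3]] = [[190, 378], [-63, -125]].

[[190, 378], [-63, -125]]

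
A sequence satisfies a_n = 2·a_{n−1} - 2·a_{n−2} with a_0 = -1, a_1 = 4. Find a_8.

With companion matrix B = [[2, -2], [1, 0]], [a_n, a_{n−1}]ᵀ = B·[a_{n−1}, a_{n−2}]ᵀ, so [a_8, a_7]ᵀ = B⁷·[a_1, a_0]ᵀ.
B⁷ = [[0, 16], [-8, 16]], giving [a_8, a_7]ᵀ = [[-16], [-48]].

-16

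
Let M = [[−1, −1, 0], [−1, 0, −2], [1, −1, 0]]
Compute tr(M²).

7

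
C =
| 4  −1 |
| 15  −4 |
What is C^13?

[[4, −1], [15, −4]]

C² = I (check: tr C = 0 and det C = −1), so C^13 = C since 13 is odd.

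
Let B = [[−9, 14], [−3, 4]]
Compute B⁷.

[[−14541, 28826], [−6177, 12226]]

tr B = −5 and det B = 6, so the characteristic polynomial is λ² − (−5)λ + (6) with roots −3 and −2.
Eigenvectors give P = [[7, 2], [3, 1]] with P⁻¹ = [[1, −2], [−3, 7]], and B = P·diag(−3, −2)·P⁻¹.
Then B⁷ = P·diag(−2187, −128)·P⁻¹ = [[−15309, −256], [−6561, −128]] · [[1, −2], [−3, 7]] = [[−14541, 28826], [−6177, 12226]].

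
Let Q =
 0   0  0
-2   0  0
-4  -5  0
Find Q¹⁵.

[[0, 0, 0], [0, 0, 0], [0, 0, 0]]

Q is strictly triangular, hence nilpotent: Q³ = 0, so Q¹⁵ = 0.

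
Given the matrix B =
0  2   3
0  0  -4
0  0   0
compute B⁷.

[[0, 0, 0], [0, 0, 0], [0, 0, 0]]

B is strictly triangular, hence nilpotent: B³ = 0, so B⁷ = 0.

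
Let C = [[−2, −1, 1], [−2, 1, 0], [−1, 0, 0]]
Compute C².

[[5, 1, −2], [2, 3, −2], [2, 1, −1]]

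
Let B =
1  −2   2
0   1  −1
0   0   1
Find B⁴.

B = I + N where N = [[0, −2, 2], [0, 0, −1], [0, 0, 0]] is strictly upper-triangular, so N³ = 0.
(I + N)⁴ = I + 4·N + 6·N² = [[1, −8, 20], [0, 1, −4], [0, 0, 1]].

[[1, −8, 20], [0, 1, −4], [0, 0, 1]]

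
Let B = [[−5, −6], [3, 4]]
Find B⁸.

tr B = −1 and det B = −2, so the characteristic polynomial is λ² − (−1)λ + (−2) with roots 1 and −2.
Eigenvectors give P = [[−1, 2], [1, −1]] with P⁻¹ = [[1, 2], [1, 1]], and B = P·diag(1, −2)·P⁻¹.
Then B⁸ = P·diag(1, 256)·P⁻¹ = [[−1, 512], [1, −256]] · [[1, 2], [1, 1]] = [[511, 510], [−255, −254]].

[[511, 510], [−255, −254]]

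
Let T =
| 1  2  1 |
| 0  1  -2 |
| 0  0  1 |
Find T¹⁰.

[[1, 20, -170], [0, 1, -20], [0, 0, 1]]

T = I + N where N = [[0, 2, 1], [0, 0, -2], [0, 0, 0]] is strictly upper-triangular, so N³ = 0.
(I + N)¹⁰ = I + 10·N + 45·N² = [[1, 20, -170], [0, 1, -20], [0, 0, 1]].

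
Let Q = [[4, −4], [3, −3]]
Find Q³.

Q² = [[4, −4], [3, −3]]
Q³ = [[4, −4], [3, −3]]

[[4, −4], [3, −3]]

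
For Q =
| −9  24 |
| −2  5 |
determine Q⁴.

[[321, −960], [80, −239]]

tr Q = −4 and det Q = 3, so the characteristic polynomial is λ² − (−4)λ + (3) with roots −1 and −3.
Eigenvectors give P = [[3, 4], [1, 1]] with P⁻¹ = [[−1, 4], [1, −3]], and Q = P·diag(−1, −3)·P⁻¹.
Then Q⁴ = P·diag(1, 81)·P⁻¹ = [[3, 324], [1, 81]] · [[−1, 4], [1, −3]] = [[321, −960], [80, −239]].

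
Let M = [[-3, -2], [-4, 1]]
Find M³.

[[-67, -30], [-60, -7]]

M² = [[17, 4], [8, 9]]
M³ = [[-67, -30], [-60, -7]]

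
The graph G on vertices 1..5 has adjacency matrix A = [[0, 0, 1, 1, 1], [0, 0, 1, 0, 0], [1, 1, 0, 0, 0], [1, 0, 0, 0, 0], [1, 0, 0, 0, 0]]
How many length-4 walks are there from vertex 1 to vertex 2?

The number of length-4 walks from vertex 1 to vertex 2 is entry (1,2) of A⁴, where A is the adjacency matrix.
A² = [[3, 1, 0, 0, 0], [1, 1, 0, 0, 0], [0, 0, 2, 1, 1], [0, 0, 1, 1, 1], [0, 0, 1, 1, 1]]
A³ = [[0, 0, 4, 3, 3], [0, 0, 2, 1, 1], [4, 2, 0, 0, 0], [3, 1, 0, 0, 0], [3, 1, 0, 0, 0]]
A⁴ = [[10, 4, 0, 0, 0], [4, 2, 0, 0, 0], [0, 0, 6, 4, 4], [0, 0, 4, 3, 3], [0, 0, 4, 3, 3]]

4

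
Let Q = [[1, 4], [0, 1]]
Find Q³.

Q = I + N where N = [[0, 4], [0, 0]] is strictly upper-triangular, so N² = 0.
(I + N)³ = I + 3·N = [[1, 12], [0, 1]].

[[1, 12], [0, 1]]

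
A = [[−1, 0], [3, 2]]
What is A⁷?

tr A = 1 and det A = −2, so the characteristic polynomial is λ² − (1)λ + (−2) with roots −1 and 2.
Eigenvectors give P = [[1, 0], [−1, −1]] with P⁻¹ = [[1, 0], [−1, −1]], and A = P·diag(−1, 2)·P⁻¹.
Then A⁷ = P·diag(−1, 128)·P⁻¹ = [[−1, 0], [1, −128]] · [[1, 0], [−1, −1]] = [[−1, 0], [129, 128]].

[[−1, 0], [129, 128]]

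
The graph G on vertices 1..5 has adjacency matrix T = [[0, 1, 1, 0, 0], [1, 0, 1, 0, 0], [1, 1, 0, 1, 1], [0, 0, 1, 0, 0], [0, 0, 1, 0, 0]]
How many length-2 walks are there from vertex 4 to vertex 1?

The number of length-2 walks from vertex 4 to vertex 1 is entry (4,1) of T^2, where T is the adjacency matrix.
T^2 = [[2, 1, 1, 1, 1], [1, 2, 1, 1, 1], [1, 1, 4, 0, 0], [1, 1, 0, 1, 1], [1, 1, 0, 1, 1]]

1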